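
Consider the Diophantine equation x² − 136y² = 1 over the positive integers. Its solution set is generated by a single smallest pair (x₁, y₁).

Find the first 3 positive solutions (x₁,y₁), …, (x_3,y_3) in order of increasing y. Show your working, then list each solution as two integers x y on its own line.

[11; 1,1,1,22] for √136; ℓ=4 ⇒ convergent index 3
step 0: (11, 1)  from 11·(1,0) + (0,1)
…
step 2: (23, 2)  from 1·(12,1) + (11,1)
step 3: (35, 3)  from 1·(23,2) + (12,1)
(x₁, y₁) = (35, 3);  35² − 136·3² = 1 ✓
(35+3√136)^2 = 2449 + 210√136
(35+3√136)^3 = 171395 + 14697√136

35 3
2449 210
171395 14697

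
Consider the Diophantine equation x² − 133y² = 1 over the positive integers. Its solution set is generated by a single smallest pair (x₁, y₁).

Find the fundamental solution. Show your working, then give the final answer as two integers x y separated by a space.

[11; 1,1,7,5,1,…,1,1,22] for √133; ℓ=16 ⇒ convergent index 15
step 0: (11, 1)  from 11·(1,0) + (0,1)
…
step 3: (173, 15)  from 7·(23,2) + (12,1)
…
step 6: (1949, 169)  from 1·(1061,92) + (888,77)
…
step 8: (7969, 691)  from 2·(3010,261) + (1949,169)
…
step 10: (18948, 1643)  from 1·(10979,952) + (7969,691)
…
step 13: (1210008, 104921)  from 7·(168583,14618) + (29927,2595)
step 14: (1378591, 119539)  from 1·(1210008,104921) + (168583,14618)
step 15: (2588599, 224460)  from 1·(1378591,119539) + (1210008,104921)
→ (2588599, 224460).  Check: 2588599²=6700844782801, 133·224460²=6700844782800, difference 1.

2588599 224460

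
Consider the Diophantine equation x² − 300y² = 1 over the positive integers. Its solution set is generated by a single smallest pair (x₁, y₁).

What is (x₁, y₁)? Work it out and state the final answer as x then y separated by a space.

1351 78

√300 → a₀=17, period (3,8,3,34); ℓ=4 even so k=3
a_0=17:  p_0=17·1+0=17,  q_0=17·0+1=1
…
a_2=8:  p_2=8·52+17=433,  q_2=8·3+1=25
a_3=3:  p_3=3·433+52=1351,  q_3=3·25+3=78
fundamental: x₁=1351, y₁=78  (since 1825201 − 300·6084 = 1)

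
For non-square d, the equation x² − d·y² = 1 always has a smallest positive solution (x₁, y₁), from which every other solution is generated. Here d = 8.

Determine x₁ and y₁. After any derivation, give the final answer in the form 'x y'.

d=8: √d = [2; 1,4] (ℓ=2, even), read p_1/q_1
step 0: (2, 1)  from 2·(1,0) + (0,1)
step 1: (3, 1)  from 1·(2,1) + (1,0)
fundamental: x₁=3, y₁=1  (since 9 − 8·1 = 1)

3 1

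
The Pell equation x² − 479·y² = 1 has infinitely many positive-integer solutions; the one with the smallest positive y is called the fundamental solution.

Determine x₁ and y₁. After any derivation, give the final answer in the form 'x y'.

2989440 136591

[21; 1,7,1,3,2,21,2,3,1,7,1,42] for √479; ℓ=12 ⇒ convergent index 11
step 0: (21, 1)  from 21·(1,0) + (0,1)
step 1: (22, 1)  from 1·(21,1) + (1,0)
…
step 3: (197, 9)  from 1·(175,8) + (22,1)
…
step 5: (1729, 79)  from 2·(766,35) + (197,9)
…
step 8: (264712, 12095)  from 3·(75879,3467) + (37075,1694)
step 9: (340591, 15562)  from 1·(264712,12095) + (75879,3467)
step 10: (2648849, 121029)  from 7·(340591,15562) + (264712,12095)
step 11: (2989440, 136591)  from 1·(2648849,121029) + (340591,15562)
fundamental: x₁=2989440, y₁=136591  (since 8936751513600 − 479·18657101281 = 1)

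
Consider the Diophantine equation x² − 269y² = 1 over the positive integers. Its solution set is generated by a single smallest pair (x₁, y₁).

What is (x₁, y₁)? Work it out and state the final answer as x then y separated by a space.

13449 820

[16; 2,2,32] for √269; ℓ=3 ⇒ convergent index 5
k=0  a_k=16  p_k/q_k = 16/1
k=1  a_k=2  p_k/q_k = 33/2
k=2  a_k=2  p_k/q_k = 82/5
k=3  a_k=32  p_k/q_k = 2657/162
k=4  a_k=2  p_k/q_k = 5396/329
k=5  a_k=2  p_k/q_k = 13449/820
(x₁, y₁) = (13449, 820);  13449² − 269·820² = 1 ✓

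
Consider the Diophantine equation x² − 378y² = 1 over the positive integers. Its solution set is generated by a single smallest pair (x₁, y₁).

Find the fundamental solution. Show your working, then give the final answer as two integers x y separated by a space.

8749 450

√378 = [19; 2,3,1,4,1,3,2,38, …], period ℓ=8 (even) → k=7
k=0  a_k=19  p_k/q_k = 19/1
k=1  a_k=2  p_k/q_k = 39/2
k=2  a_k=3  p_k/q_k = 136/7
k=3  a_k=1  p_k/q_k = 175/9
…
k=6  a_k=3  p_k/q_k = 3869/199
k=7  a_k=2  p_k/q_k = 8749/450
(x₁, y₁) = (8749, 450);  8749² − 378·450² = 1 ✓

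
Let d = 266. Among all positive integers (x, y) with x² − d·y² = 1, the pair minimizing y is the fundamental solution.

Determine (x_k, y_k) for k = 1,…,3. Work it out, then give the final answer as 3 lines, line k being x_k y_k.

685 42
938449 57540
1285674445 78829758

d=266: √d = [16; 3,4,3,32] (ℓ=4, even), read p_3/q_3
k=0  a_k=16  p_k/q_k = 16/1
k=1  a_k=3  p_k/q_k = 49/3
k=2  a_k=4  p_k/q_k = 212/13
k=3  a_k=3  p_k/q_k = 685/42
→ (685, 42).  Check: 685²=469225, 266·42²=469224, difference 1.
(685+42√266)^2 = 938449 + 57540√266
(685+42√266)^3 = 1285674445 + 78829758√266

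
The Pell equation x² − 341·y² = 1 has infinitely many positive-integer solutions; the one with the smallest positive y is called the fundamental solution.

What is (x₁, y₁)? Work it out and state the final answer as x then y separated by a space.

10626551 575460

√341 → a₀=18, period (2,6,1,8,2,…,6,2,36); ℓ=14 even so k=13
a_0=18:  p_0=18·1+0=18,  q_0=18·0+1=1
…
a_4=8:  p_4=8·277+240=2456,  q_4=8·15+13=133
…
a_6=1:  p_6=1·5189+2456=7645,  q_6=1·281+133=414
…
a_10=8:  p_10=8·76727+28124=641940,  q_10=8·4155+1523=34763
…
a_12=6:  p_12=6·718667+641940=4953942,  q_12=6·38918+34763=268271
a_13=2:  p_13=2·4953942+718667=10626551,  q_13=2·268271+38918=575460
(x₁, y₁) = (10626551, 575460);  10626551² − 341·575460² = 1 ✓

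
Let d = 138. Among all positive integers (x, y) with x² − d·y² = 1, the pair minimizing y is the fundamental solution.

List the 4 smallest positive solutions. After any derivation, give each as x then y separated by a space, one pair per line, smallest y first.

47 4
4417 376
415151 35340
39019777 3321584

[11; 1,2,1,22] for √138; ℓ=4 ⇒ convergent index 3
a_0=11:  p_0=11·1+0=11,  q_0=11·0+1=1
…
a_2=2:  p_2=2·12+11=35,  q_2=2·1+1=3
a_3=1:  p_3=1·35+12=47,  q_3=1·3+1=4
fundamental: x₁=47, y₁=4  (since 2209 − 138·16 = 1)
n=2: (47,4)∘(47,4) = (47·47+138·4·4, 47·4+4·47) = (4417,376)
n=3: (4417,376)∘(47,4) = (47·4417+138·4·376, 47·376+4·4417) = (415151,35340)
n=4: (415151,35340)∘(47,4) = (47·415151+138·4·35340, 47·35340+4·415151) = (39019777,3321584)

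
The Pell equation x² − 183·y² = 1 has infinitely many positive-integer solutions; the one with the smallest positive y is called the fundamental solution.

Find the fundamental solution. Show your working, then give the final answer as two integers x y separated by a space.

487 36

√183 = [13; 1,1,8,1,1,26, …], period ℓ=6 (even) → k=5
a_0=13:  p_0=13·1+0=13,  q_0=13·0+1=1
…
a_3=8:  p_3=8·27+14=230,  q_3=8·2+1=17
a_4=1:  p_4=1·230+27=257,  q_4=1·17+2=19
a_5=1:  p_5=1·257+230=487,  q_5=1·19+17=36
→ (487, 36).  Check: 487²=237169, 183·36²=237168, difference 1.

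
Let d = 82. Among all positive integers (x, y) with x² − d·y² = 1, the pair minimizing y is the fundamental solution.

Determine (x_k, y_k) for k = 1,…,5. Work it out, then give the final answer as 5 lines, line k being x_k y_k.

d=82: √d = [9; 18] (ℓ=1, odd), read p_1/q_1
step 0: (9, 1)  from 9·(1,0) + (0,1)
step 1: (163, 18)  from 18·(9,1) + (1,0)
(x₁, y₁) = (163, 18);  163² − 82·18² = 1 ✓
k=2:  x_2 = 163·163+82·18·18 = 53137,  y_2 = 163·18+18·163 = 5868
k=3:  x_3 = 163·53137+82·18·5868 = 17322499,  y_3 = 163·5868+18·53137 = 1912950
k=4:  x_4 = 163·17322499+82·18·1912950 = 5647081537,  y_4 = 163·1912950+18·17322499 = 623615832
k=5:  x_5 = 163·5647081537+82·18·623615832 = 1840931258563,  y_5 = 163·623615832+18·5647081537 = 203296848282

163 18
53137 5868
17322499 1912950
5647081537 623615832
1840931258563 203296848282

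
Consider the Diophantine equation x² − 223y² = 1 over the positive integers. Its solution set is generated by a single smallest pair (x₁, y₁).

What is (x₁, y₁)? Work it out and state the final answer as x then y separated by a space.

224 15

d=223: √d = [14; 1,13,1,28] (ℓ=4, even), read p_3/q_3
i=0: a=14 ⇒ p=14, q=1
…
i=2: a=13 ⇒ p=209, q=14
i=3: a=1 ⇒ p=224, q=15
→ (224, 15).  Check: 224²=50176, 223·15²=50175, difference 1.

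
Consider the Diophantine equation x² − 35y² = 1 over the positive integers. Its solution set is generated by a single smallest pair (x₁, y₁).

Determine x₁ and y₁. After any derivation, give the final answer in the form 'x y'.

d=35: √d = [5; 1,10] (ℓ=2, even), read p_1/q_1
a_0=5:  p_0=5·1+0=5,  q_0=5·0+1=1
a_1=1:  p_1=1·5+1=6,  q_1=1·1+0=1
(x₁, y₁) = (6, 1);  6² − 35·1² = 1 ✓

6 1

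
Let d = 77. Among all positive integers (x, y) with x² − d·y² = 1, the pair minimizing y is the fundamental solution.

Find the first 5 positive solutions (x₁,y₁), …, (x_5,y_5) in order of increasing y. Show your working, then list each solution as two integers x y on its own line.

[8; 1,3,2,3,1,16] for √77; ℓ=6 ⇒ convergent index 5
step 0: (8, 1)  from 8·(1,0) + (0,1)
…
step 2: (35, 4)  from 3·(9,1) + (8,1)
step 3: (79, 9)  from 2·(35,4) + (9,1)
step 4: (272, 31)  from 3·(79,9) + (35,4)
step 5: (351, 40)  from 1·(272,31) + (79,9)
→ (351, 40).  Check: 351²=123201, 77·40²=123200, difference 1.
(x_2, y_2) = (351·351 + 77·40·40, 351·40 + 40·351) = (246401, 28080)
(x_3, y_3) = (351·246401 + 77·40·28080, 351·28080 + 40·246401) = (172973151, 19712120)
(x_4, y_4) = (351·172973151 + 77·40·19712120, 351·19712120 + 40·172973151) = (121426905601, 13837880160)
(x_5, y_5) = (351·121426905601 + 77·40·13837880160, 351·13837880160 + 40·121426905601) = (85241514758751, 9714172160200)

351 40
246401 28080
172973151 19712120
121426905601 13837880160
85241514758751 9714172160200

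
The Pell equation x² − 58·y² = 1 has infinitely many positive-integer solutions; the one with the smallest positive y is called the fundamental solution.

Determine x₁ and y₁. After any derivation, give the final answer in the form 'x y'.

19603 2574

[7; 1,1,1,1,1,1,14] for √58; ℓ=7 ⇒ convergent index 13
k=0  a_k=7  p_k/q_k = 7/1
…
k=2  a_k=1  p_k/q_k = 15/2
…
k=4  a_k=1  p_k/q_k = 38/5
…
k=8  a_k=1  p_k/q_k = 1546/203
…
k=10  a_k=1  p_k/q_k = 4539/596
k=11  a_k=1  p_k/q_k = 7532/989
k=12  a_k=1  p_k/q_k = 12071/1585
k=13  a_k=1  p_k/q_k = 19603/2574
(x₁, y₁) = (19603, 2574);  19603² − 58·2574² = 1 ✓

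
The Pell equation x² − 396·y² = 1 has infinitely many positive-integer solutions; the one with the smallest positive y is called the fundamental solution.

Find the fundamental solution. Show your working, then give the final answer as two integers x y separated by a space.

d=396: √d = [19; 1,8,1,38] (ℓ=4, even), read p_3/q_3
step 0: (19, 1)  from 19·(1,0) + (0,1)
step 1: (20, 1)  from 1·(19,1) + (1,0)
step 2: (179, 9)  from 8·(20,1) + (19,1)
step 3: (199, 10)  from 1·(179,9) + (20,1)
fundamental: x₁=199, y₁=10  (since 39601 − 396·100 = 1)

199 10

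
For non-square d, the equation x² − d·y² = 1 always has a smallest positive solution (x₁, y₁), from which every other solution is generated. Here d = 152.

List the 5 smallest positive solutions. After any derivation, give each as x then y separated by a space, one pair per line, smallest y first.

37 3
2737 222
202501 16425
14982337 1215228
1108490437 89910447

[12; 3,24] for √152; ℓ=2 ⇒ convergent index 1
a_0=12:  p_0=12·1+0=12,  q_0=12·0+1=1
a_1=3:  p_1=3·12+1=37,  q_1=3·1+0=3
→ (37, 3).  Check: 37²=1369, 152·3²=1368, difference 1.
n=2: (37,3)∘(37,3) = (37·37+152·3·3, 37·3+3·37) = (2737,222)
n=3: (2737,222)∘(37,3) = (37·2737+152·3·222, 37·222+3·2737) = (202501,16425)
n=4: (202501,16425)∘(37,3) = (37·202501+152·3·16425, 37·16425+3·202501) = (14982337,1215228)
n=5: (14982337,1215228)∘(37,3) = (37·14982337+152·3·1215228, 37·1215228+3·14982337) = (1108490437,89910447)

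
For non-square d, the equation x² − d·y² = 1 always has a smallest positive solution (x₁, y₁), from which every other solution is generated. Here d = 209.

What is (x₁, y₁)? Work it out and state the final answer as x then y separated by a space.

46551 3220

√209 = [14; 2,5,3,2,3,5,2,28, …], period ℓ=8 (even) → k=7
step 0: (14, 1)  from 14·(1,0) + (0,1)
…
step 2: (159, 11)  from 5·(29,2) + (14,1)
…
step 4: (1171, 81)  from 2·(506,35) + (159,11)
…
step 6: (21266, 1471)  from 5·(4019,278) + (1171,81)
step 7: (46551, 3220)  from 2·(21266,1471) + (4019,278)
(x₁, y₁) = (46551, 3220);  46551² − 209·3220² = 1 ✓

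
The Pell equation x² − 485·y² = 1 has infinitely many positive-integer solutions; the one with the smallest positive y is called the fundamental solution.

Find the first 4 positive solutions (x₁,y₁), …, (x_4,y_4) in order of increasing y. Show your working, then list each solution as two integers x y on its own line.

[22; 44] for √485; ℓ=1 ⇒ convergent index 1
step 0: (22, 1)  from 22·(1,0) + (0,1)
step 1: (969, 44)  from 44·(22,1) + (1,0)
(x₁, y₁) = (969, 44);  969² − 485·44² = 1 ✓
(x_2, y_2) = (969·969 + 485·44·44, 969·44 + 44·969) = (1877921, 85272)
(x_3, y_3) = (969·1877921 + 485·44·85272, 969·85272 + 44·1877921) = (3639409929, 165257092)
(x_4, y_4) = (969·3639409929 + 485·44·165257092, 969·165257092 + 44·3639409929) = (7053174564481, 320268159024)

969 44
1877921 85272
3639409929 165257092
7053174564481 320268159024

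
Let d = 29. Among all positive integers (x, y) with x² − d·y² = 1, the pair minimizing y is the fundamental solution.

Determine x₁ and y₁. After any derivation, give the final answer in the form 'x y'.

9801 1820

√29 = [5; 2,1,1,2,10, …], period ℓ=5 (odd) → k=9
k=0  a_k=5  p_k/q_k = 5/1
k=1  a_k=2  p_k/q_k = 11/2
…
k=4  a_k=2  p_k/q_k = 70/13
…
k=6  a_k=2  p_k/q_k = 1524/283
k=7  a_k=1  p_k/q_k = 2251/418
k=8  a_k=1  p_k/q_k = 3775/701
k=9  a_k=2  p_k/q_k = 9801/1820
→ (9801, 1820).  Check: 9801²=96059601, 29·1820²=96059600, difference 1.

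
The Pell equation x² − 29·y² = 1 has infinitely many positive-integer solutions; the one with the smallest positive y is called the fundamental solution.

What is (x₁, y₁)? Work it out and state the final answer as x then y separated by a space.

9801 1820

[5; 2,1,1,2,10] for √29; ℓ=5 ⇒ convergent index 9
a_0=5:  p_0=5·1+0=5,  q_0=5·0+1=1
a_1=2:  p_1=2·5+1=11,  q_1=2·1+0=2
a_2=1:  p_2=1·11+5=16,  q_2=1·2+1=3
a_3=1:  p_3=1·16+11=27,  q_3=1·3+2=5
a_4=2:  p_4=2·27+16=70,  q_4=2·5+3=13
…
a_6=2:  p_6=2·727+70=1524,  q_6=2·135+13=283
a_7=1:  p_7=1·1524+727=2251,  q_7=1·283+135=418
a_8=1:  p_8=1·2251+1524=3775,  q_8=1·418+283=701
a_9=2:  p_9=2·3775+2251=9801,  q_9=2·701+418=1820
(x₁, y₁) = (9801, 1820);  9801² − 29·1820² = 1 ✓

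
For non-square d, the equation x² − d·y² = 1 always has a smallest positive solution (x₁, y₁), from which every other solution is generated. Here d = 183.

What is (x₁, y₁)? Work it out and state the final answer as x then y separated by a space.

[13; 1,1,8,1,1,26] for √183; ℓ=6 ⇒ convergent index 5
k=0  a_k=13  p_k/q_k = 13/1
…
k=2  a_k=1  p_k/q_k = 27/2
k=3  a_k=8  p_k/q_k = 230/17
k=4  a_k=1  p_k/q_k = 257/19
k=5  a_k=1  p_k/q_k = 487/36
fundamental: x₁=487, y₁=36  (since 237169 − 183·1296 = 1)

487 36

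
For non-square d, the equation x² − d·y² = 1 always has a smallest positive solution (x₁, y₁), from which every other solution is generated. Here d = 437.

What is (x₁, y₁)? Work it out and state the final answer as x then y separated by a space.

4599 220

√437 = [20; 1,9,2,9,1,40, …], period ℓ=6 (even) → k=5
i=0: a=20 ⇒ p=20, q=1
…
i=4: a=9 ⇒ p=4160, q=199
i=5: a=1 ⇒ p=4599, q=220
fundamental: x₁=4599, y₁=220  (since 21150801 − 437·48400 = 1)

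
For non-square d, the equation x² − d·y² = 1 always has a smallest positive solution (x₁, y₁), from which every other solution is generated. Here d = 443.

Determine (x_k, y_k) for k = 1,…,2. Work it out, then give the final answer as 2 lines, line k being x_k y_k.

442 21
390727 18564

[21; 21,42] for √443; ℓ=2 ⇒ convergent index 1
a_0=21:  p_0=21·1+0=21,  q_0=21·0+1=1
a_1=21:  p_1=21·21+1=442,  q_1=21·1+0=21
→ (442, 21).  Check: 442²=195364, 443·21²=195363, difference 1.
(x_2, y_2) = (442·442 + 443·21·21, 442·21 + 21·442) = (390727, 18564)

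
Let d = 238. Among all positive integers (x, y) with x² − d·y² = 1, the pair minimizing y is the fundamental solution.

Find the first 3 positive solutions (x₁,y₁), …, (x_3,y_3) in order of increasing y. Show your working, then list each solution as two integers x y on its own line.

11663 756
272051137 17634456
6345864809999 411341319900

[15; 2,2,1,14,1,2,2,30] for √238; ℓ=8 ⇒ convergent index 7
a_0=15:  p_0=15·1+0=15,  q_0=15·0+1=1
a_1=2:  p_1=2·15+1=31,  q_1=2·1+0=2
…
a_4=14:  p_4=14·108+77=1589,  q_4=14·7+5=103
a_5=1:  p_5=1·1589+108=1697,  q_5=1·103+7=110
a_6=2:  p_6=2·1697+1589=4983,  q_6=2·110+103=323
a_7=2:  p_7=2·4983+1697=11663,  q_7=2·323+110=756
fundamental: x₁=11663, y₁=756  (since 136025569 − 238·571536 = 1)
n=2: (11663,756)∘(11663,756) = (11663·11663+238·756·756, 11663·756+756·11663) = (272051137,17634456)
n=3: (272051137,17634456)∘(11663,756) = (11663·272051137+238·756·17634456, 11663·17634456+756·272051137) = (6345864809999,411341319900)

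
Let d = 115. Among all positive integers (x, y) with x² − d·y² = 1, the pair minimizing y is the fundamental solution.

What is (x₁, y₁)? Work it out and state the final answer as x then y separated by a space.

√115 = [10; 1,2,1,1,1,1,1,2,1,20, …], period ℓ=10 (even) → k=9
i=0: a=10 ⇒ p=10, q=1
i=1: a=1 ⇒ p=11, q=1
i=2: a=2 ⇒ p=32, q=3
i=3: a=1 ⇒ p=43, q=4
i=4: a=1 ⇒ p=75, q=7
…
i=6: a=1 ⇒ p=193, q=18
i=7: a=1 ⇒ p=311, q=29
i=8: a=2 ⇒ p=815, q=76
i=9: a=1 ⇒ p=1126, q=105
→ (1126, 105).  Check: 1126²=1267876, 115·105²=1267875, difference 1.

1126 105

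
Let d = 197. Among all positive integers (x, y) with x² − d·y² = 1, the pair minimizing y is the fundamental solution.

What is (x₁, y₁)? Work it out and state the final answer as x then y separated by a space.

[14; 28] for √197; ℓ=1 ⇒ convergent index 1
k=0  a_k=14  p_k/q_k = 14/1
k=1  a_k=28  p_k/q_k = 393/28
→ (393, 28).  Check: 393²=154449, 197·28²=154448, difference 1.

393 28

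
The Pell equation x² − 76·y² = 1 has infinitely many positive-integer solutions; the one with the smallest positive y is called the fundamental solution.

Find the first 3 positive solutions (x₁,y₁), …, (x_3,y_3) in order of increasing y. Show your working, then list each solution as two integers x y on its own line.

[8; 1,2,1,1,5,4,5,1,1,2,1,16] for √76; ℓ=12 ⇒ convergent index 11
step 0: (8, 1)  from 8·(1,0) + (0,1)
step 1: (9, 1)  from 1·(8,1) + (1,0)
…
step 3: (35, 4)  from 1·(26,3) + (9,1)
step 4: (61, 7)  from 1·(35,4) + (26,3)
step 5: (340, 39)  from 5·(61,7) + (35,4)
step 6: (1421, 163)  from 4·(340,39) + (61,7)
step 7: (7445, 854)  from 5·(1421,163) + (340,39)
step 8: (8866, 1017)  from 1·(7445,854) + (1421,163)
step 9: (16311, 1871)  from 1·(8866,1017) + (7445,854)
step 10: (41488, 4759)  from 2·(16311,1871) + (8866,1017)
step 11: (57799, 6630)  from 1·(41488,4759) + (16311,1871)
fundamental: x₁=57799, y₁=6630  (since 3340724401 − 76·43956900 = 1)
n=2: (57799,6630)∘(57799,6630) = (57799·57799+76·6630·6630, 57799·6630+6630·57799) = (6681448801,766414740)
n=3: (6681448801,766414740)∘(57799,6630) = (57799·6681448801+76·6630·766414740, 57799·766414740+6630·6681448801) = (772362118440199,88596011107890)

57799 6630
6681448801 766414740
772362118440199 88596011107890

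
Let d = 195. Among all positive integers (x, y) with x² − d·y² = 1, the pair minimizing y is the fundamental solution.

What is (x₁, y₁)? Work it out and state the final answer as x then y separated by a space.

[13; 1,26] for √195; ℓ=2 ⇒ convergent index 1
k=0  a_k=13  p_k/q_k = 13/1
k=1  a_k=1  p_k/q_k = 14/1
→ (14, 1).  Check: 14²=196, 195·1²=195, difference 1.

14 1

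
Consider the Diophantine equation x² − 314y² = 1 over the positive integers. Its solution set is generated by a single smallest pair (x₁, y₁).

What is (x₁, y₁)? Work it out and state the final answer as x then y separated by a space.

392499 22150

√314 → a₀=17, period (1,2,1,1,2,1,34); ℓ=7 odd so k=13
i=0: a=17 ⇒ p=17, q=1
…
i=4: a=1 ⇒ p=124, q=7
i=5: a=2 ⇒ p=319, q=18
i=6: a=1 ⇒ p=443, q=25
…
i=8: a=1 ⇒ p=15824, q=893
i=9: a=2 ⇒ p=47029, q=2654
…
i=12: a=2 ⇒ p=282617, q=15949
i=13: a=1 ⇒ p=392499, q=22150
→ (392499, 22150).  Check: 392499²=154055465001, 314·22150²=154055465000, difference 1.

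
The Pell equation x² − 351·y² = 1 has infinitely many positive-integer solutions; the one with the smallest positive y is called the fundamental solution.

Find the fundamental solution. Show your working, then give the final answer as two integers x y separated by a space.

[18; 1,2,1,3,2,2,2,3,1,2,1,36] for √351; ℓ=12 ⇒ convergent index 11
k=0  a_k=18  p_k/q_k = 18/1
k=1  a_k=1  p_k/q_k = 19/1
…
k=10  a_k=2  p_k/q_k = 45882/2449
k=11  a_k=1  p_k/q_k = 62425/3332
→ (62425, 3332).  Check: 62425²=3896880625, 351·3332²=3896880624, difference 1.

62425 3332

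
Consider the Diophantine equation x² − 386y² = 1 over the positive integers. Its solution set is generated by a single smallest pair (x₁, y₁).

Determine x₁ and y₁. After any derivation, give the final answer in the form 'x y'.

111555 5678

√386 → a₀=19, period (1,1,1,4,1,18,1,4,1,1,1,38); ℓ=12 even so k=11
i=0: a=19 ⇒ p=19, q=1
i=1: a=1 ⇒ p=20, q=1
i=2: a=1 ⇒ p=39, q=2
i=3: a=1 ⇒ p=59, q=3
i=4: a=4 ⇒ p=275, q=14
i=5: a=1 ⇒ p=334, q=17
i=6: a=18 ⇒ p=6287, q=320
i=7: a=1 ⇒ p=6621, q=337
…
i=10: a=1 ⇒ p=72163, q=3673
i=11: a=1 ⇒ p=111555, q=5678
(x₁, y₁) = (111555, 5678);  111555² − 386·5678² = 1 ✓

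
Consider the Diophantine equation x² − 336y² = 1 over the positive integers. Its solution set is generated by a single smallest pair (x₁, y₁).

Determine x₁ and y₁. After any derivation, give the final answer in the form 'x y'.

55 3

d=336: √d = [18; 3,36] (ℓ=2, even), read p_1/q_1
i=0: a=18 ⇒ p=18, q=1
i=1: a=3 ⇒ p=55, q=3
→ (55, 3).  Check: 55²=3025, 336·3²=3024, difference 1.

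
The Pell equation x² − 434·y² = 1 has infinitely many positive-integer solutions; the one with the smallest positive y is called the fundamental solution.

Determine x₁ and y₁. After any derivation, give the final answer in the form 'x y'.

125 6

d=434: √d = [20; 1,4,1,40] (ℓ=4, even), read p_3/q_3
step 0: (20, 1)  from 20·(1,0) + (0,1)
step 1: (21, 1)  from 1·(20,1) + (1,0)
step 2: (104, 5)  from 4·(21,1) + (20,1)
step 3: (125, 6)  from 1·(104,5) + (21,1)
→ (125, 6).  Check: 125²=15625, 434·6²=15624, difference 1.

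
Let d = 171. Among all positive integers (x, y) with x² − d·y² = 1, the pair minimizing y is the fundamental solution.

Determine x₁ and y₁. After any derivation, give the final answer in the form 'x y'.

√171 = [13; 13,26, …], period ℓ=2 (even) → k=1
i=0: a=13 ⇒ p=13, q=1
i=1: a=13 ⇒ p=170, q=13
→ (170, 13).  Check: 170²=28900, 171·13²=28899, difference 1.

170 13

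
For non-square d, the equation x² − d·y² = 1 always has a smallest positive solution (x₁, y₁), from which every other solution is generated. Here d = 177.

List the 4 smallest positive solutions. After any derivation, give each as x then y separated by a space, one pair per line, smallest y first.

[13; 3,3,2,8,2,3,3,26] for √177; ℓ=8 ⇒ convergent index 7
k=0  a_k=13  p_k/q_k = 13/1
…
k=3  a_k=2  p_k/q_k = 306/23
k=4  a_k=8  p_k/q_k = 2581/194
k=5  a_k=2  p_k/q_k = 5468/411
k=6  a_k=3  p_k/q_k = 18985/1427
k=7  a_k=3  p_k/q_k = 62423/4692
fundamental: x₁=62423, y₁=4692  (since 3896630929 − 177·22014864 = 1)
n=2: (62423,4692)∘(62423,4692) = (62423·62423+177·4692·4692, 62423·4692+4692·62423) = (7793261857,585777432)
n=3: (7793261857,585777432)∘(62423,4692) = (62423·7793261857+177·4692·585777432, 62423·585777432+4692·7793261857) = (972957569736599,73131969270780)
n=4: (972957569736599,73131969270780)∘(62423,4692) = (62423·972957569736599+177·4692·73131969270780, 62423·73131969270780+4692·972957569736599) = (121469860743542176897,9130233834994022448)

62423 4692
7793261857 585777432
972957569736599 73131969270780
121469860743542176897 9130233834994022448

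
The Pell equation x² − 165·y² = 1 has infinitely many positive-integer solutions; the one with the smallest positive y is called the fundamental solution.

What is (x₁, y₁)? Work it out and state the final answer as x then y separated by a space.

√165 → a₀=12, period (1,5,2,5,1,24); ℓ=6 even so k=5
i=0: a=12 ⇒ p=12, q=1
i=1: a=1 ⇒ p=13, q=1
…
i=3: a=2 ⇒ p=167, q=13
i=4: a=5 ⇒ p=912, q=71
i=5: a=1 ⇒ p=1079, q=84
fundamental: x₁=1079, y₁=84  (since 1164241 − 165·7056 = 1)

1079 84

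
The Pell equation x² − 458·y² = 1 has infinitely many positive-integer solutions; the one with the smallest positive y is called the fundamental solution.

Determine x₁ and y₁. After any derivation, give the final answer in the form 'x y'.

22899 1070

√458 = [21; 2,2,42, …], period ℓ=3 (odd) → k=5
a_0=21:  p_0=21·1+0=21,  q_0=21·0+1=1
…
a_2=2:  p_2=2·43+21=107,  q_2=2·2+1=5
…
a_4=2:  p_4=2·4537+107=9181,  q_4=2·212+5=429
a_5=2:  p_5=2·9181+4537=22899,  q_5=2·429+212=1070
→ (22899, 1070).  Check: 22899²=524364201, 458·1070²=524364200, difference 1.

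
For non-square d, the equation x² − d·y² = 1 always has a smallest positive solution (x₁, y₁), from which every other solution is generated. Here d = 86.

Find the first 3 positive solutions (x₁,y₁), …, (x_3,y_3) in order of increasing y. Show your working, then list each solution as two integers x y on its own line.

10405 1122
216528049 23348820
4505948689285 485888943078

√86 = [9; 3,1,1,1,8,1,1,1,3,18, …], period ℓ=10 (even) → k=9
a_0=9:  p_0=9·1+0=9,  q_0=9·0+1=1
a_1=3:  p_1=3·9+1=28,  q_1=3·1+0=3
a_2=1:  p_2=1·28+9=37,  q_2=1·3+1=4
a_3=1:  p_3=1·37+28=65,  q_3=1·4+3=7
a_4=1:  p_4=1·65+37=102,  q_4=1·7+4=11
a_5=8:  p_5=8·102+65=881,  q_5=8·11+7=95
a_6=1:  p_6=1·881+102=983,  q_6=1·95+11=106
a_7=1:  p_7=1·983+881=1864,  q_7=1·106+95=201
a_8=1:  p_8=1·1864+983=2847,  q_8=1·201+106=307
a_9=3:  p_9=3·2847+1864=10405,  q_9=3·307+201=1122
→ (10405, 1122).  Check: 10405²=108264025, 86·1122²=108264024, difference 1.
(10405+1122√86)^2 = 216528049 + 23348820√86
(10405+1122√86)^3 = 4505948689285 + 485888943078√86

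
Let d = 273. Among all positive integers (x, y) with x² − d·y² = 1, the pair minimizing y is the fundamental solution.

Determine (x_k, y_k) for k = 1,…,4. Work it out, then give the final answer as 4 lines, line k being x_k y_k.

[16; 1,1,10,1,1,32] for √273; ℓ=6 ⇒ convergent index 5
a_0=16:  p_0=16·1+0=16,  q_0=16·0+1=1
a_1=1:  p_1=1·16+1=17,  q_1=1·1+0=1
…
a_4=1:  p_4=1·347+33=380,  q_4=1·21+2=23
a_5=1:  p_5=1·380+347=727,  q_5=1·23+21=44
→ (727, 44).  Check: 727²=528529, 273·44²=528528, difference 1.
n=2: (727,44)∘(727,44) = (727·727+273·44·44, 727·44+44·727) = (1057057,63976)
n=3: (1057057,63976)∘(727,44) = (727·1057057+273·44·63976, 727·63976+44·1057057) = (1536960151,93021060)
n=4: (1536960151,93021060)∘(727,44) = (727·1536960151+273·44·93021060, 727·93021060+44·1536960151) = (2234739002497,135252557264)

727 44
1057057 63976
1536960151 93021060
2234739002497 135252557264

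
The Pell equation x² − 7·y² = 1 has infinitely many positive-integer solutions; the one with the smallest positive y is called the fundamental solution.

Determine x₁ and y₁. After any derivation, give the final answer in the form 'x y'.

8 3

d=7: √d = [2; 1,1,1,4] (ℓ=4, even), read p_3/q_3
a_0=2:  p_0=2·1+0=2,  q_0=2·0+1=1
a_1=1:  p_1=1·2+1=3,  q_1=1·1+0=1
a_2=1:  p_2=1·3+2=5,  q_2=1·1+1=2
a_3=1:  p_3=1·5+3=8,  q_3=1·2+1=3
(x₁, y₁) = (8, 3);  8² − 7·3² = 1 ✓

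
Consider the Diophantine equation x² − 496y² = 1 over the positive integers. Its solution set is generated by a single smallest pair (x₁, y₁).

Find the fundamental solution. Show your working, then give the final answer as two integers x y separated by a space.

√496 = [22; 3,1,2,4,1,…,1,3,44, …], period ℓ=16 (even) → k=15
i=0: a=22 ⇒ p=22, q=1
…
i=3: a=2 ⇒ p=245, q=11
i=4: a=4 ⇒ p=1069, q=48
i=5: a=1 ⇒ p=1314, q=59
i=6: a=1 ⇒ p=2383, q=107
i=7: a=2 ⇒ p=6080, q=273
…
i=9: a=2 ⇒ p=35166, q=1579
…
i=12: a=4 ⇒ p=389209, q=17476
i=13: a=2 ⇒ p=863293, q=38763
i=14: a=1 ⇒ p=1252502, q=56239
i=15: a=3 ⇒ p=4620799, q=207480
fundamental: x₁=4620799, y₁=207480  (since 21351783398401 − 496·43047950400 = 1)

4620799 207480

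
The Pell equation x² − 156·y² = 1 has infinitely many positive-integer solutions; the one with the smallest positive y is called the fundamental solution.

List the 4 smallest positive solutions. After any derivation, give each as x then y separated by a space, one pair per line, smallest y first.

25 2
1249 100
62425 4998
3120001 249800

[12; 2,24] for √156; ℓ=2 ⇒ convergent index 1
i=0: a=12 ⇒ p=12, q=1
i=1: a=2 ⇒ p=25, q=2
(x₁, y₁) = (25, 2);  25² − 156·2² = 1 ✓
(x_2, y_2) = (25·25 + 156·2·2, 25·2 + 2·25) = (1249, 100)
(x_3, y_3) = (25·1249 + 156·2·100, 25·100 + 2·1249) = (62425, 4998)
(x_4, y_4) = (25·62425 + 156·2·4998, 25·4998 + 2·62425) = (3120001, 249800)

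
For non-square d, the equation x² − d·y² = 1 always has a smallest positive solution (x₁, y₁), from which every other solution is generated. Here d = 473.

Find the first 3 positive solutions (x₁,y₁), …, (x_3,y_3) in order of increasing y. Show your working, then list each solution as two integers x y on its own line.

√473 → a₀=21, period (1,2,1,42); ℓ=4 even so k=3
i=0: a=21 ⇒ p=21, q=1
…
i=2: a=2 ⇒ p=65, q=3
i=3: a=1 ⇒ p=87, q=4
→ (87, 4).  Check: 87²=7569, 473·4²=7568, difference 1.
n=2: (87,4)∘(87,4) = (87·87+473·4·4, 87·4+4·87) = (15137,696)
n=3: (15137,696)∘(87,4) = (87·15137+473·4·696, 87·696+4·15137) = (2633751,121100)

87 4
15137 696
2633751 121100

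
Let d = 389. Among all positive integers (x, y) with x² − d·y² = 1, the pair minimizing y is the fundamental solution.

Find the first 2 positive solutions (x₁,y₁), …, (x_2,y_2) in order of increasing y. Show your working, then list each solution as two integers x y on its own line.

3287049 166660
21609382256801 1095639172680

[19; 1,2,1,1,1,1,2,1,38] for √389; ℓ=9 ⇒ convergent index 17
step 0: (19, 1)  from 19·(1,0) + (0,1)
…
step 2: (59, 3)  from 2·(20,1) + (19,1)
…
step 5: (217, 11)  from 1·(138,7) + (79,4)
step 6: (355, 18)  from 1·(217,11) + (138,7)
…
step 8: (1282, 65)  from 1·(927,47) + (355,18)
step 9: (49643, 2517)  from 38·(1282,65) + (927,47)
step 10: (50925, 2582)  from 1·(49643,2517) + (1282,65)
step 11: (151493, 7681)  from 2·(50925,2582) + (49643,2517)
step 12: (202418, 10263)  from 1·(151493,7681) + (50925,2582)
step 13: (353911, 17944)  from 1·(202418,10263) + (151493,7681)
…
step 15: (910240, 46151)  from 1·(556329,28207) + (353911,17944)
step 16: (2376809, 120509)  from 2·(910240,46151) + (556329,28207)
step 17: (3287049, 166660)  from 1·(2376809,120509) + (910240,46151)
fundamental: x₁=3287049, y₁=166660  (since 10804691128401 − 389·27775555600 = 1)
(3287049+166660√389)^2 = 21609382256801 + 1095639172680√389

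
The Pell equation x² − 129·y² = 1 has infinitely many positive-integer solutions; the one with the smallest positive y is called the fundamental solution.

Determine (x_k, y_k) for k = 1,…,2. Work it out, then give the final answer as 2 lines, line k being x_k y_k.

16855 1484
568182049 50025640

√129 → a₀=11, period (2,1,3,1,6,1,3,1,2,22); ℓ=10 even so k=9
step 0: (11, 1)  from 11·(1,0) + (0,1)
step 1: (23, 2)  from 2·(11,1) + (1,0)
…
step 4: (159, 14)  from 1·(125,11) + (34,3)
step 5: (1079, 95)  from 6·(159,14) + (125,11)
step 6: (1238, 109)  from 1·(1079,95) + (159,14)
…
step 8: (6031, 531)  from 1·(4793,422) + (1238,109)
step 9: (16855, 1484)  from 2·(6031,531) + (4793,422)
(x₁, y₁) = (16855, 1484);  16855² − 129·1484² = 1 ✓
(x_2, y_2) = (16855·16855 + 129·1484·1484, 16855·1484 + 1484·16855) = (568182049, 50025640)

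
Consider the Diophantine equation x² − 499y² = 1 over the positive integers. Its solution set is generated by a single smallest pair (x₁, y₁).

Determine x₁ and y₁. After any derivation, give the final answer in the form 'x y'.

[22; 2,1,21,1,2,44] for √499; ℓ=6 ⇒ convergent index 5
step 0: (22, 1)  from 22·(1,0) + (0,1)
…
step 2: (67, 3)  from 1·(45,2) + (22,1)
step 3: (1452, 65)  from 21·(67,3) + (45,2)
step 4: (1519, 68)  from 1·(1452,65) + (67,3)
step 5: (4490, 201)  from 2·(1519,68) + (1452,65)
fundamental: x₁=4490, y₁=201  (since 20160100 − 499·40401 = 1)

4490 201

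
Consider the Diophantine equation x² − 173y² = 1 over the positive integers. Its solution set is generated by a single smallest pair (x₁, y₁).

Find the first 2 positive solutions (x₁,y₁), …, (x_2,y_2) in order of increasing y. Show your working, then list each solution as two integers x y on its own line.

2499849 190060
12498490045601 950242601880

d=173: √d = [13; 6,1,1,6,26] (ℓ=5, odd), read p_9/q_9
k=0  a_k=13  p_k/q_k = 13/1
…
k=2  a_k=1  p_k/q_k = 92/7
…
k=4  a_k=6  p_k/q_k = 1118/85
k=5  a_k=26  p_k/q_k = 29239/2223
k=6  a_k=6  p_k/q_k = 176552/13423
k=7  a_k=1  p_k/q_k = 205791/15646
k=8  a_k=1  p_k/q_k = 382343/29069
k=9  a_k=6  p_k/q_k = 2499849/190060
(x₁, y₁) = (2499849, 190060);  2499849² − 173·190060² = 1 ✓
(2499849+190060√173)^2 = 12498490045601 + 950242601880√173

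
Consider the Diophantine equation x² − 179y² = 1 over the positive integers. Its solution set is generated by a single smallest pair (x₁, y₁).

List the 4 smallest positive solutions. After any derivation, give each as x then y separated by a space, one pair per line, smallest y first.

4190210 313191
35115719688199 2624672120220
294284479589372473370 21995854729733779209
2466227538440333747559727201 184334500894152933286567560

√179 → a₀=13, period (2,1,1,1,3,…,1,2,26); ℓ=14 even so k=13
a_0=13:  p_0=13·1+0=13,  q_0=13·0+1=1
…
a_5=3:  p_5=3·107+67=388,  q_5=3·8+5=29
…
a_10=1:  p_10=1·438125+137042=575167,  q_10=1·32747+10243=42990
…
a_12=1:  p_12=1·1013292+575167=1588459,  q_12=1·75737+42990=118727
a_13=2:  p_13=2·1588459+1013292=4190210,  q_13=2·118727+75737=313191
fundamental: x₁=4190210, y₁=313191  (since 17557859844100 − 179·98088602481 = 1)
n=2: (4190210,313191)∘(4190210,313191) = (4190210·4190210+179·313191·313191, 4190210·313191+313191·4190210) = (35115719688199,2624672120220)
n=3: (35115719688199,2624672120220)∘(4190210,313191) = (4190210·35115719688199+179·313191·2624672120220, 4190210·2624672120220+313191·35115719688199) = (294284479589372473370,21995854729733779209)
n=4: (294284479589372473370,21995854729733779209)∘(4190210,313191) = (4190210·294284479589372473370+179·313191·21995854729733779209, 4190210·21995854729733779209+313191·294284479589372473370) = (2466227538440333747559727201,184334500894152933286567560)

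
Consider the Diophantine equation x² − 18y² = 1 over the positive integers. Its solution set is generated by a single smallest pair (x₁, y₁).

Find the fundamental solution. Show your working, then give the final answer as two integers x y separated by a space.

17 4

√18 → a₀=4, period (4,8); ℓ=2 even so k=1
step 0: (4, 1)  from 4·(1,0) + (0,1)
step 1: (17, 4)  from 4·(4,1) + (1,0)
→ (17, 4).  Check: 17²=289, 18·4²=288, difference 1.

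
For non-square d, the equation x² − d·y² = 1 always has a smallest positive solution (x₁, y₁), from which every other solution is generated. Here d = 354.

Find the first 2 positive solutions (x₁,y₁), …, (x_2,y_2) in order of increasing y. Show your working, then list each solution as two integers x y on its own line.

258065 13716
133195088449 7079239080

√354 = [18; 1,4,2,2,18,2,2,4,1,36, …], period ℓ=10 (even) → k=9
a_0=18:  p_0=18·1+0=18,  q_0=18·0+1=1
a_1=1:  p_1=1·18+1=19,  q_1=1·1+0=1
a_2=4:  p_2=4·19+18=94,  q_2=4·1+1=5
a_3=2:  p_3=2·94+19=207,  q_3=2·5+1=11
a_4=2:  p_4=2·207+94=508,  q_4=2·11+5=27
a_5=18:  p_5=18·508+207=9351,  q_5=18·27+11=497
a_6=2:  p_6=2·9351+508=19210,  q_6=2·497+27=1021
…
a_8=4:  p_8=4·47771+19210=210294,  q_8=4·2539+1021=11177
a_9=1:  p_9=1·210294+47771=258065,  q_9=1·11177+2539=13716
→ (258065, 13716).  Check: 258065²=66597544225, 354·13716²=66597544224, difference 1.
k=2:  x_2 = 258065·258065+354·13716·13716 = 133195088449,  y_2 = 258065·13716+13716·258065 = 7079239080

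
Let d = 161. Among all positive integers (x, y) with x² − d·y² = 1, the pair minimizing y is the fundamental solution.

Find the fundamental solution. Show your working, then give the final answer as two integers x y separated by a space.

[12; 1,2,4,1,2,1,4,2,1,24] for √161; ℓ=10 ⇒ convergent index 9
step 0: (12, 1)  from 12·(1,0) + (0,1)
…
step 5: (571, 45)  from 2·(203,16) + (165,13)
…
step 8: (8108, 639)  from 2·(3667,289) + (774,61)
step 9: (11775, 928)  from 1·(8108,639) + (3667,289)
(x₁, y₁) = (11775, 928);  11775² − 161·928² = 1 ✓

11775 928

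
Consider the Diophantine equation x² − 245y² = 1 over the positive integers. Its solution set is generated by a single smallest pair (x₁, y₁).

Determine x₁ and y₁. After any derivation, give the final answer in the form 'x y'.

[15; 1,1,1,7,6,7,1,1,1,30] for √245; ℓ=10 ⇒ convergent index 9
i=0: a=15 ⇒ p=15, q=1
i=1: a=1 ⇒ p=16, q=1
i=2: a=1 ⇒ p=31, q=2
i=3: a=1 ⇒ p=47, q=3
i=4: a=7 ⇒ p=360, q=23
i=5: a=6 ⇒ p=2207, q=141
i=6: a=7 ⇒ p=15809, q=1010
i=7: a=1 ⇒ p=18016, q=1151
i=8: a=1 ⇒ p=33825, q=2161
i=9: a=1 ⇒ p=51841, q=3312
→ (51841, 3312).  Check: 51841²=2687489281, 245·3312²=2687489280, difference 1.

51841 3312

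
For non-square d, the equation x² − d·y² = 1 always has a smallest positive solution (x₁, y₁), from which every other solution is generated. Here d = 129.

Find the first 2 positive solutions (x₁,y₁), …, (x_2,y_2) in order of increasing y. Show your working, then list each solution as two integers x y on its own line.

d=129: √d = [11; 2,1,3,1,6,1,3,1,2,22] (ℓ=10, even), read p_9/q_9
i=0: a=11 ⇒ p=11, q=1
i=1: a=2 ⇒ p=23, q=2
i=2: a=1 ⇒ p=34, q=3
i=3: a=3 ⇒ p=125, q=11
…
i=8: a=1 ⇒ p=6031, q=531
i=9: a=2 ⇒ p=16855, q=1484
→ (16855, 1484).  Check: 16855²=284091025, 129·1484²=284091024, difference 1.
k=2:  x_2 = 16855·16855+129·1484·1484 = 568182049,  y_2 = 16855·1484+1484·16855 = 50025640

16855 1484
568182049 50025640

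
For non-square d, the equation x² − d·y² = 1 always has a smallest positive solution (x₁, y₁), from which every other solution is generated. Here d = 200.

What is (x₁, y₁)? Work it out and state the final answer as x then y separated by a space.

√200 → a₀=14, period (7,28); ℓ=2 even so k=1
i=0: a=14 ⇒ p=14, q=1
i=1: a=7 ⇒ p=99, q=7
(x₁, y₁) = (99, 7);  99² − 200·7² = 1 ✓

99 7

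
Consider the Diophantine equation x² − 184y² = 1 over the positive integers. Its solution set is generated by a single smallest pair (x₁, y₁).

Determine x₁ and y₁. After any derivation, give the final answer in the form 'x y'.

24335 1794

d=184: √d = [13; 1,1,3,2,1,2,1,2,3,1,1,26] (ℓ=12, even), read p_11/q_11
a_0=13:  p_0=13·1+0=13,  q_0=13·0+1=1
a_1=1:  p_1=1·13+1=14,  q_1=1·1+0=1
…
a_3=3:  p_3=3·27+14=95,  q_3=3·2+1=7
…
a_8=2:  p_8=2·1153+841=3147,  q_8=2·85+62=232
a_9=3:  p_9=3·3147+1153=10594,  q_9=3·232+85=781
a_10=1:  p_10=1·10594+3147=13741,  q_10=1·781+232=1013
a_11=1:  p_11=1·13741+10594=24335,  q_11=1·1013+781=1794
→ (24335, 1794).  Check: 24335²=592192225, 184·1794²=592192224, difference 1.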